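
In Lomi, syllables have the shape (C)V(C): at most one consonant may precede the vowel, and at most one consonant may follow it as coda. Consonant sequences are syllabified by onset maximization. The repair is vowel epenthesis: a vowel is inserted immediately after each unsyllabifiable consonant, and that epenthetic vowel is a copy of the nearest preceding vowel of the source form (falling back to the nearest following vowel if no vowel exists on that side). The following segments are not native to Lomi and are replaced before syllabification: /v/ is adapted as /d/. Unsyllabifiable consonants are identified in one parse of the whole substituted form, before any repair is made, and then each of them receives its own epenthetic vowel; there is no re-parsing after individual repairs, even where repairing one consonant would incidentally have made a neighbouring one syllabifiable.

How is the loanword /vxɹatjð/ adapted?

daxaɹatjaða

Substitution: /v/ → /d/, giving /dxɹatjð/.
Syllabifying with onset maximization leaves /d/, /x/, /j/, /ð/ stranded (at most one coda consonant is licensed; onsets are limited to one consonant).
Epenthesis after each stranded consonant: /d/ → /da/, /x/ → /xa/, /j/ → /ja/, /ð/ → /ða/.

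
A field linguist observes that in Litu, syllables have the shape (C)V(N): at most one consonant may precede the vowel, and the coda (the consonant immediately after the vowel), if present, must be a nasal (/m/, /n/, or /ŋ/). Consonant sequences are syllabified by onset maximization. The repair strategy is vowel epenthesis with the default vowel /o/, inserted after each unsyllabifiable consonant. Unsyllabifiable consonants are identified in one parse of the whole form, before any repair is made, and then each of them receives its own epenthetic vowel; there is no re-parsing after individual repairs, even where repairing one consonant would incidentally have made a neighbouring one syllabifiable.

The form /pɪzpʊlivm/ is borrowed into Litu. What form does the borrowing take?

pɪzopʊlivomo

Under (C)V(N), the unsyllabifiable consonants are /z/, /v/, /m/ (only a nasal (/m/, /n/, or /ŋ/) is licensed in coda position; onsets are limited to one consonant).
Inserting the epenthetic vowel yields /z/ → /zo/, /v/ → /vo/, /m/ → /mo/.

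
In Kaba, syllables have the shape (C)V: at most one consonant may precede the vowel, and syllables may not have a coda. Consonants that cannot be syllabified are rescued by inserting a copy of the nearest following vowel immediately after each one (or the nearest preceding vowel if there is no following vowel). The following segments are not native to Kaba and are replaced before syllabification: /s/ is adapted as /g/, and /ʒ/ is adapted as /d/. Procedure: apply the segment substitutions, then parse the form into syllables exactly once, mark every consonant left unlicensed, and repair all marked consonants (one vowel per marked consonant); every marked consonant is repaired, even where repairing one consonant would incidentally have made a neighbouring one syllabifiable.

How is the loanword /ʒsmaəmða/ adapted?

Substitution: /ʒ/ → /d/, /s/ → /g/, giving /dgmaəmða/.
Syllabifying with onset maximization leaves /d/, /g/, /m/ stranded (no codas are permitted; onsets are limited to one consonant).
Epenthesis after each stranded consonant: /d/ → /da/, /g/ → /ga/, /m/ → /ma/.

dagamaəmaða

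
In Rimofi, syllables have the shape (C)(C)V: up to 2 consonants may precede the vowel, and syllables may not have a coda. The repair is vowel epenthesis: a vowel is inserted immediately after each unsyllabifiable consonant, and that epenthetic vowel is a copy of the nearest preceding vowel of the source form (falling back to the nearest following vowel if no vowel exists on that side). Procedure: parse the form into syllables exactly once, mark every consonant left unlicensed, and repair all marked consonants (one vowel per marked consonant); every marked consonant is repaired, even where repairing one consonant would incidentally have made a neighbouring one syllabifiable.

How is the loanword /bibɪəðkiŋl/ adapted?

The consonants /ŋ/, /l/ cannot be parsed into a legal (C)(C)V syllable (no codas are permitted; onsets may contain at most 2 consonants).
Inserting the epenthetic vowel yields /ŋ/ → /ŋi/, /l/ → /li/.

bibɪəðkiŋili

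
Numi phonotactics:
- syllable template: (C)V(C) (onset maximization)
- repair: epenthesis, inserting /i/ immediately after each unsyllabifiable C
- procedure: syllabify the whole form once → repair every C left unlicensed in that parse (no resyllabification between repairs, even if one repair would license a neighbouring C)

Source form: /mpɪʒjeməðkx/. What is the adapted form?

Syllabifying with onset maximization leaves /m/, /k/, /x/ stranded (at most one coda consonant is licensed; onsets are limited to one consonant).
Epenthesis after each stranded consonant: /m/ → /mi/, /k/ → /ki/, /x/ → /xi/.

mipɪʒjeməðkixi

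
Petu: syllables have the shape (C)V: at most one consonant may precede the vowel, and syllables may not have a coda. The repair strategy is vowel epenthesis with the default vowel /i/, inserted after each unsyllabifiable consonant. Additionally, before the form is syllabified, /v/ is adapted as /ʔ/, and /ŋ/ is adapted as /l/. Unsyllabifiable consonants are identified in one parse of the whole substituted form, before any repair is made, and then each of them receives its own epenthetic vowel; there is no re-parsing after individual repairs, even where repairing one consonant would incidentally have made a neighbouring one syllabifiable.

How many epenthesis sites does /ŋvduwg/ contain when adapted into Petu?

After substitution the input is /lʔduwg/.
The unsyllabifiable consonants are /l/, /ʔ/, /w/, /g/; each receives one epenthetic vowel.

4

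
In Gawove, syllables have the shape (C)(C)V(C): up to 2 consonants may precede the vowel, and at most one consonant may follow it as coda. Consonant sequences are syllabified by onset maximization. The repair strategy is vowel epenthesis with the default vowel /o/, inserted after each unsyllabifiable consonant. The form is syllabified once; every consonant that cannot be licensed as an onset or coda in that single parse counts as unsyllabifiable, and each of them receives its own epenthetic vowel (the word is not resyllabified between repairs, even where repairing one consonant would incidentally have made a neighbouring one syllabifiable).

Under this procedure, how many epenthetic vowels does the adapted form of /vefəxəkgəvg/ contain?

The unsyllabifiable consonants are /g/; each receives one epenthetic vowel.

1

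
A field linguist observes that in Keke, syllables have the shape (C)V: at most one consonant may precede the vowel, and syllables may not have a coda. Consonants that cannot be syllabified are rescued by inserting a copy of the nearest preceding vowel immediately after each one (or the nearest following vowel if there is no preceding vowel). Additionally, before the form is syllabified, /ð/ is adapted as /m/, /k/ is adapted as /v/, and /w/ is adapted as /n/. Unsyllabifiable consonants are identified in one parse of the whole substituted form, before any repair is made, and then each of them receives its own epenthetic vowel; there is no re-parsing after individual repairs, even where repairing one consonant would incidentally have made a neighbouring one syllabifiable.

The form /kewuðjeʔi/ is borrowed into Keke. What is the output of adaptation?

Substitution: /k/ → /v/, /w/ → /n/, /ð/ → /m/, giving /venumjeʔi/.
The consonants /m/ cannot be parsed into a legal (C)V syllable (no codas are permitted; onsets are limited to one consonant).
Epenthesis after each stranded consonant: /m/ → /mu/.

venumujeʔi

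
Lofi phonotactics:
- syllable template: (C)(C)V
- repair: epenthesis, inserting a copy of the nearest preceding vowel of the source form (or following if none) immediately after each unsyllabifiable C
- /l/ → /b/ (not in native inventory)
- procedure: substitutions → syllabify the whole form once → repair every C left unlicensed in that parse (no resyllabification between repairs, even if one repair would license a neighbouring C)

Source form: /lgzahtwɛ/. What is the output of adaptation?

Substitution: /l/ → /b/, giving /bgzahtwɛ/.
The consonants /b/, /h/ cannot be parsed into a legal (C)(C)V syllable (no codas are permitted; onsets may contain at most 2 consonants).
Inserting the epenthetic vowel yields /b/ → /ba/, /h/ → /ha/.

bagzahatwɛ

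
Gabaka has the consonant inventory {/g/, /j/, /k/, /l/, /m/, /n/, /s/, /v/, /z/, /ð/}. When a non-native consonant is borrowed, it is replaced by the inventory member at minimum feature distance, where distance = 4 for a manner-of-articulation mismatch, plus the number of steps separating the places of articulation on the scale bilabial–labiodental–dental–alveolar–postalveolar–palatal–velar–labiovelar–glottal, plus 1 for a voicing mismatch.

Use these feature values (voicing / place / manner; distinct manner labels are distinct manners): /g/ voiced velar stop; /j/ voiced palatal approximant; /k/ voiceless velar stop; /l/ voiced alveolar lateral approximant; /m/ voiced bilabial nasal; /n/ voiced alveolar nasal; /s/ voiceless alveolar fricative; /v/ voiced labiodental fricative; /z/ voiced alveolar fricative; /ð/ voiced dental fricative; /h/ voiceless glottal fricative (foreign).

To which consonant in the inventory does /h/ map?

s

/s/ is closest: same manner (fricative), place distance 5 (glottal→alveolar), same voicing; total 5. Next closest is /k/ at distance 6.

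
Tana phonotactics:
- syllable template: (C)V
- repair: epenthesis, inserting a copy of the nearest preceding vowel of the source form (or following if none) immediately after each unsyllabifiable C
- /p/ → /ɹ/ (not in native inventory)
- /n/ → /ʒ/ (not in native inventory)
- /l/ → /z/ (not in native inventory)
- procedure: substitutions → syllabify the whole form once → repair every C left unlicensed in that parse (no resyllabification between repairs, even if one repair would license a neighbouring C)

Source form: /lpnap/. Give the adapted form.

zaɹaʒaɹa

Substitution: /l/ → /z/, /p/ → /ɹ/, /n/ → /ʒ/, giving /zɹʒaɹ/.
The consonants /z/, /ɹ/, /ɹ/ cannot be parsed into a legal (C)V syllable (no codas are permitted; onsets are limited to one consonant).
Inserting the epenthetic vowel yields /z/ → /za/, /ɹ/ → /ɹa/, /ɹ/ → /ɹa/.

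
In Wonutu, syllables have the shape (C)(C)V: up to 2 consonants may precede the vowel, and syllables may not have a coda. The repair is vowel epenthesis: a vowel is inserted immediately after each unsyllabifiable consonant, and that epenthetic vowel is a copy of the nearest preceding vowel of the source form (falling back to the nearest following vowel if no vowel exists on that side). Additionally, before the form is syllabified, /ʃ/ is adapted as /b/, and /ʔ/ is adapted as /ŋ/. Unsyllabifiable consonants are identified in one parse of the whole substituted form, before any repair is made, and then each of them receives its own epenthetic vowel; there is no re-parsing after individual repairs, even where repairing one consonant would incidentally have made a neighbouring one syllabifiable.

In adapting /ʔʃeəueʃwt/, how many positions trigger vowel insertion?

3

After substitution the input is /ŋbeəuebwt/.
The unsyllabifiable consonants are /b/, /w/, /t/; each receives one epenthetic vowel.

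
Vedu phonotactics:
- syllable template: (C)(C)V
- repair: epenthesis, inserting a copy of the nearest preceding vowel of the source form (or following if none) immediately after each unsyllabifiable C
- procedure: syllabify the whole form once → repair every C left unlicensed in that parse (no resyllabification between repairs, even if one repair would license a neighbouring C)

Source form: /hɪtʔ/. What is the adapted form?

The consonants /t/, /ʔ/ cannot be parsed into a legal (C)(C)V syllable (no codas are permitted; onsets may contain at most 2 consonants).
Inserting the epenthetic vowel yields /t/ → /tɪ/, /ʔ/ → /ʔɪ/.

hɪtɪʔɪ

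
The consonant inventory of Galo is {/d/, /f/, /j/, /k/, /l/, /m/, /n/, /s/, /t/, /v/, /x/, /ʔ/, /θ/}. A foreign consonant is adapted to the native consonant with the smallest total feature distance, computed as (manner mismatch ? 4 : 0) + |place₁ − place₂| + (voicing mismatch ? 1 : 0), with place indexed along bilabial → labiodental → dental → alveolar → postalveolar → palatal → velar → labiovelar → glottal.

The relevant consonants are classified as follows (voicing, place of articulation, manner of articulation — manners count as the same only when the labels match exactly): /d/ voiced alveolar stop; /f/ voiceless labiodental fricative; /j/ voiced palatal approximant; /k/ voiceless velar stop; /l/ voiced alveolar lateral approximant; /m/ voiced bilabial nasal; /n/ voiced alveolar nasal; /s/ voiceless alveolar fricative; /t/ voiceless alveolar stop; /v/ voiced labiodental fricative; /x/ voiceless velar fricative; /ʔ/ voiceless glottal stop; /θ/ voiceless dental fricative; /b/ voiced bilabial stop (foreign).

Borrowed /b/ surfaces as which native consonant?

/d/ is closest: same manner (stop), place distance 3 (bilabial→alveolar), same voicing; total 3. Next closest is /m/ at distance 4.

d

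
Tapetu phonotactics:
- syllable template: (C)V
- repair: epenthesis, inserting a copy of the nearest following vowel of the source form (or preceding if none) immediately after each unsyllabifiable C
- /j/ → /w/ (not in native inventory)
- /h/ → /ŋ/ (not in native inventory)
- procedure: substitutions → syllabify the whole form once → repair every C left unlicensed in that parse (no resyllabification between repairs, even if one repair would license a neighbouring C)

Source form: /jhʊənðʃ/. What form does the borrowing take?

Substitution: /j/ → /w/, /h/ → /ŋ/, giving /wŋʊənðʃ/.
Under (C)V, the unsyllabifiable consonants are /w/, /n/, /ð/, /ʃ/ (no codas are permitted; onsets are limited to one consonant).
Each unlicensed consonant becomes the onset of a new syllable: /w/ → /wʊ/, /n/ → /nə/, /ð/ → /ðə/, /ʃ/ → /ʃə/.

wʊŋʊənəðəʃə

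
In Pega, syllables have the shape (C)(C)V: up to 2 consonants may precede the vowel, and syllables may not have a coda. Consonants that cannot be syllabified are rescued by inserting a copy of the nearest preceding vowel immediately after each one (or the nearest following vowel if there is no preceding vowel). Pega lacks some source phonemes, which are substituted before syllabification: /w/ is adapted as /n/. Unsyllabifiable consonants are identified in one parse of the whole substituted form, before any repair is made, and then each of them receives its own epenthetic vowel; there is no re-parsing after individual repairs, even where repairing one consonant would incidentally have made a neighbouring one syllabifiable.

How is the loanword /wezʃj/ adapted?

nezeʃeje

Substitution: /w/ → /n/, giving /nezʃj/.
Syllabifying with onset maximization leaves /z/, /ʃ/, /j/ stranded (no codas are permitted; onsets may contain at most 2 consonants).
Epenthesis after each stranded consonant: /z/ → /ze/, /ʃ/ → /ʃe/, /j/ → /je/.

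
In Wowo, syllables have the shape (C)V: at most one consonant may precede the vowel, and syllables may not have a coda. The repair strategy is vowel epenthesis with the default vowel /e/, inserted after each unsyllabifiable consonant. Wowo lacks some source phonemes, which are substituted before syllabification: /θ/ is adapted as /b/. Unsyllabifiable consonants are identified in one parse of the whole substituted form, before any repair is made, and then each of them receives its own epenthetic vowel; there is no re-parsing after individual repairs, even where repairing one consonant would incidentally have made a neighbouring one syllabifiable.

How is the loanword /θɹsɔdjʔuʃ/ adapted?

Substitution: /θ/ → /b/, giving /bɹsɔdjʔuʃ/.
The consonants /b/, /ɹ/, /d/, /j/, /ʃ/ cannot be parsed into a legal (C)V syllable (no codas are permitted; onsets are limited to one consonant).
Each unlicensed consonant becomes the onset of a new syllable: /b/ → /be/, /ɹ/ → /ɹe/, /d/ → /de/, /j/ → /je/, /ʃ/ → /ʃe/.

beɹesɔdejeʔuʃe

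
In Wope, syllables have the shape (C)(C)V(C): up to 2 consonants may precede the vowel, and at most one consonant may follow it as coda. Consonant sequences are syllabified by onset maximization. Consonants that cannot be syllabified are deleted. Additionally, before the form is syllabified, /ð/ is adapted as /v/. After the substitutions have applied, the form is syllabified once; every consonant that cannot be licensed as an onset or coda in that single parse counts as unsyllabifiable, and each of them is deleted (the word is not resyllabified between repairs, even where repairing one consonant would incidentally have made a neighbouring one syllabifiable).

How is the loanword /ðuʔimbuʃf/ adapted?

vuʔimbuʃ

Substitution: /ð/ → /v/, giving /vuʔimbuʃf/.
Under (C)(C)V(C), the unsyllabifiable consonants are /f/ (at most one coda consonant is licensed; onsets may contain at most 2 consonants).
Each unlicensed consonant is deleted: /f/.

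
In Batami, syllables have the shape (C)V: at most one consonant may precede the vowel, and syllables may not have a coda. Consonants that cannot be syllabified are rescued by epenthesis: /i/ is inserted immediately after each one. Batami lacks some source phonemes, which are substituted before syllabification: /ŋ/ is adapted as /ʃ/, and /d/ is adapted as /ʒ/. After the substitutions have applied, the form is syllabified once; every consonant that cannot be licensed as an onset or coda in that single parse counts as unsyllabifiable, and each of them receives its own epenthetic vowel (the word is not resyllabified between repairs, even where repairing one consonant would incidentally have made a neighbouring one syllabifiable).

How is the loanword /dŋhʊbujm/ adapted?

ʒiʃihʊbujimi

Substitution: /d/ → /ʒ/, /ŋ/ → /ʃ/, giving /ʒʃhʊbujm/.
Syllabifying with onset maximization leaves /ʒ/, /ʃ/, /j/, /m/ stranded (no codas are permitted; onsets are limited to one consonant).
Each unlicensed consonant becomes the onset of a new syllable: /ʒ/ → /ʒi/, /ʃ/ → /ʃi/, /j/ → /ji/, /m/ → /mi/.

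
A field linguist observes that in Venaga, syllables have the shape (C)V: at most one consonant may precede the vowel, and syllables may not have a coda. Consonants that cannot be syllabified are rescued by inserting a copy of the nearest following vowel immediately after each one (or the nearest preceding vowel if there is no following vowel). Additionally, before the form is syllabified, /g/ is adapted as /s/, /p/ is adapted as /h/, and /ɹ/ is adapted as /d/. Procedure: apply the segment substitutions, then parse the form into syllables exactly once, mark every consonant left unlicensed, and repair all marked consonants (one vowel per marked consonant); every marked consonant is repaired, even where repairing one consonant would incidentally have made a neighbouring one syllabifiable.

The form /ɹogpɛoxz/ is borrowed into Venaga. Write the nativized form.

dosɛhɛoxozo

Substitution: /ɹ/ → /d/, /g/ → /s/, /p/ → /h/, giving /doshɛoxz/.
Syllabifying with onset maximization leaves /s/, /x/, /z/ stranded (no codas are permitted; onsets are limited to one consonant).
Inserting the epenthetic vowel yields /s/ → /sɛ/, /x/ → /xo/, /z/ → /zo/.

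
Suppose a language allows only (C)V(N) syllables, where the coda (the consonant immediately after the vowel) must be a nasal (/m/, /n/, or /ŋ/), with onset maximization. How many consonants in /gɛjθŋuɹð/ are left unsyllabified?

4

Under (C)V(N), the unsyllabifiable consonants are /j/, /θ/, /ɹ/, /ð/ (only a nasal (/m/, /n/, or /ŋ/) is licensed in coda position; onsets are limited to one consonant).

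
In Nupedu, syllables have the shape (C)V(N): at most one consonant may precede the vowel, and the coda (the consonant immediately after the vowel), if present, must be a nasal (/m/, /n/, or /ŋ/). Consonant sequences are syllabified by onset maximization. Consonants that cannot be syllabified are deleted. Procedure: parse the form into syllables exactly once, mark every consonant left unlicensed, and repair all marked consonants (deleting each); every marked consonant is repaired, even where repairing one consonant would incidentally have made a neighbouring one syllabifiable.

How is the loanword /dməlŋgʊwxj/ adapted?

Syllabifying with onset maximization leaves /d/, /l/, /ŋ/, /w/, /x/, /j/ stranded (only a nasal (/m/, /n/, or /ŋ/) is licensed in coda position; onsets are limited to one consonant).
Each unlicensed consonant is deleted: /d/, /l/, /ŋ/, /w/, /x/, /j/.

məgʊ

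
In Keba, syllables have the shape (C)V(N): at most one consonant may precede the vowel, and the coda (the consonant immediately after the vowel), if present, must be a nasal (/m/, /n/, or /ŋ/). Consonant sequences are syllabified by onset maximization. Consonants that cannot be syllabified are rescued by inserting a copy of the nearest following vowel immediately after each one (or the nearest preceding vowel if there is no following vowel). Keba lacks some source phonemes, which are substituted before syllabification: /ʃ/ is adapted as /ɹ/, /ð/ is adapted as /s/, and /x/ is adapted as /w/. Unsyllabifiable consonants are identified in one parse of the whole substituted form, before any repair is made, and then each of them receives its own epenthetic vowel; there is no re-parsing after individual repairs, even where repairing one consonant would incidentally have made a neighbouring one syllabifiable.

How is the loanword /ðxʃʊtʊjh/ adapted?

Substitution: /ð/ → /s/, /x/ → /w/, /ʃ/ → /ɹ/, giving /swɹʊtʊjh/.
Syllabifying with onset maximization leaves /s/, /w/, /j/, /h/ stranded (only a nasal (/m/, /n/, or /ŋ/) is licensed in coda position; onsets are limited to one consonant).
Each unlicensed consonant becomes the onset of a new syllable: /s/ → /sʊ/, /w/ → /wʊ/, /j/ → /jʊ/, /h/ → /hʊ/.

sʊwʊɹʊtʊjʊhʊ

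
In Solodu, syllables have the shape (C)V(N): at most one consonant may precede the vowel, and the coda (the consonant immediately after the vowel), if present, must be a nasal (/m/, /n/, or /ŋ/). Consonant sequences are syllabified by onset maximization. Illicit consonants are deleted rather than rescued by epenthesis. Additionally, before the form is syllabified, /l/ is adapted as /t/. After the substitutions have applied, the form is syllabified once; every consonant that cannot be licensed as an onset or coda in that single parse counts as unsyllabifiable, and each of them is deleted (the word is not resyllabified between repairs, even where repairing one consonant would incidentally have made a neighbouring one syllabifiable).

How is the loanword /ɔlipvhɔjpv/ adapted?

Substitution: /l/ → /t/, giving /ɔtipvhɔjpv/.
Syllabifying with onset maximization leaves /p/, /v/, /j/, /p/, /v/ stranded (only a nasal (/m/, /n/, or /ŋ/) is licensed in coda position; onsets are limited to one consonant).
Deleting the stranded consonants removes /p/, /v/, /j/, /p/, /v/.

ɔtihɔ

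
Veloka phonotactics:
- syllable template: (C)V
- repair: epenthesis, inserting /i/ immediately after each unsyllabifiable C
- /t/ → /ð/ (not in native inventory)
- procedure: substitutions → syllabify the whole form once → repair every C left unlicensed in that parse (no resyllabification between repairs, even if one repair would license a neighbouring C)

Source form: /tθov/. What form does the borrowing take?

ðiθovi

Substitution: /t/ → /ð/, giving /ðθov/.
Syllabifying with onset maximization leaves /ð/, /v/ stranded (no codas are permitted; onsets are limited to one consonant).
Inserting the epenthetic vowel yields /ð/ → /ði/, /v/ → /vi/.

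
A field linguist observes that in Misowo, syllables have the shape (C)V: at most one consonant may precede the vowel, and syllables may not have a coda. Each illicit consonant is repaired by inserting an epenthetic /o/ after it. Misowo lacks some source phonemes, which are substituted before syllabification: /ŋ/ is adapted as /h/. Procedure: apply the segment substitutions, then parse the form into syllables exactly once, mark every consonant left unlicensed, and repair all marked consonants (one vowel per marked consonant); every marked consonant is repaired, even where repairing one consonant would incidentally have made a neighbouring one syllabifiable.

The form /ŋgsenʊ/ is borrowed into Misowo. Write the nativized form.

Substitution: /ŋ/ → /h/, giving /hgsenʊ/.
Under (C)V, the unsyllabifiable consonants are /h/, /g/ (no codas are permitted; onsets are limited to one consonant).
Inserting the epenthetic vowel yields /h/ → /ho/, /g/ → /go/.

hogosenʊ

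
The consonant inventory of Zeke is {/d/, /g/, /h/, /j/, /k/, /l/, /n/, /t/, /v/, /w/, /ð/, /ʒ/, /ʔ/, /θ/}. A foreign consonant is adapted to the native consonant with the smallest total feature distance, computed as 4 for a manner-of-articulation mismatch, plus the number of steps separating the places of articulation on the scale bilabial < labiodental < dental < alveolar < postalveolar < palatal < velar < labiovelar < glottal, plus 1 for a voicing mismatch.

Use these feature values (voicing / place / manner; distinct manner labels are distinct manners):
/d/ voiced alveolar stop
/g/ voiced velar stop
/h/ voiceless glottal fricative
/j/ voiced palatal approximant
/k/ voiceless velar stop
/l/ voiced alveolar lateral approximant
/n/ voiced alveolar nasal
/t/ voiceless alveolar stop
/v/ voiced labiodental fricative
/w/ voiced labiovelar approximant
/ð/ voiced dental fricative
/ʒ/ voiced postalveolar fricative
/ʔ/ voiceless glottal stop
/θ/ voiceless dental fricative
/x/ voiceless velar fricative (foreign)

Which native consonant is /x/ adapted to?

h

/h/ is closest: same manner (fricative), place distance 2 (velar→glottal), same voicing; total 2. Next closest is /ʒ/ at distance 3.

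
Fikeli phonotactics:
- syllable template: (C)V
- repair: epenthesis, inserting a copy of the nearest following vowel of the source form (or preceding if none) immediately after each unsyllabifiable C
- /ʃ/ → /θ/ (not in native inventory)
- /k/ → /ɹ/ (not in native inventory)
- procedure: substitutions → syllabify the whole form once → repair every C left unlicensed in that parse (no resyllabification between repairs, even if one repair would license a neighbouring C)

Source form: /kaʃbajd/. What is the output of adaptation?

Substitution: /k/ → /ɹ/, /ʃ/ → /θ/, giving /ɹaθbajd/.
Under (C)V, the unsyllabifiable consonants are /θ/, /j/, /d/ (no codas are permitted; onsets are limited to one consonant).
Epenthesis after each stranded consonant: /θ/ → /θa/, /j/ → /ja/, /d/ → /da/.

ɹaθabajada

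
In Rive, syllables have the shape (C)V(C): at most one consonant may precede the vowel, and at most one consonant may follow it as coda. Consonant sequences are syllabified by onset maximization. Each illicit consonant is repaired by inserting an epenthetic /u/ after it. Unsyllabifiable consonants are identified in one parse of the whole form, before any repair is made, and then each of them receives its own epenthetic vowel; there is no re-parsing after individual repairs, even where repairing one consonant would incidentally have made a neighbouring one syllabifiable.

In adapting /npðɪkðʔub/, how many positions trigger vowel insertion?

3

The unsyllabifiable consonants are /n/, /p/, /ð/; each receives one epenthetic vowel.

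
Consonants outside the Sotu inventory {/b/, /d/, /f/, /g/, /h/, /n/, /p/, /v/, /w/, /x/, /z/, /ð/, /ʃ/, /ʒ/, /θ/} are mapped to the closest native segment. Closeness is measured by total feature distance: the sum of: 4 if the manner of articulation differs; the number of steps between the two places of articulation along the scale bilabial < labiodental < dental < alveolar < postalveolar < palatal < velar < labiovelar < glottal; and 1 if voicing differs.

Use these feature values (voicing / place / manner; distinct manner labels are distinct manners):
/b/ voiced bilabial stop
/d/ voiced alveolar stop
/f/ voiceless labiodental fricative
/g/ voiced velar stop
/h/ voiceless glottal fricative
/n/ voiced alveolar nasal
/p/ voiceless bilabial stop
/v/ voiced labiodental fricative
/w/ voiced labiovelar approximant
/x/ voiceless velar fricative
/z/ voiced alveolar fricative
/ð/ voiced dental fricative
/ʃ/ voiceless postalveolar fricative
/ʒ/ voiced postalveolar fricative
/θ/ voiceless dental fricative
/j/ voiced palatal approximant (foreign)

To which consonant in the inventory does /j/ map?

/w/ is closest: same manner (approximant), place distance 2 (palatal→labiovelar), same voicing; total 2. Next closest is /g/ at distance 5.

w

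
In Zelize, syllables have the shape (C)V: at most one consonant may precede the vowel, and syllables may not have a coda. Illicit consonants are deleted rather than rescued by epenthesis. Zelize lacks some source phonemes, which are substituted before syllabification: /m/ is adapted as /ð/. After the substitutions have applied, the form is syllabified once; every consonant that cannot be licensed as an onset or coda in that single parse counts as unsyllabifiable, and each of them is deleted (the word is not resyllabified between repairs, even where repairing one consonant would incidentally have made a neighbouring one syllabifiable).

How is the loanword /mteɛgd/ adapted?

teɛ

Substitution: /m/ → /ð/, giving /ðteɛgd/.
Syllabifying with onset maximization leaves /ð/, /g/, /d/ stranded (no codas are permitted; onsets are limited to one consonant).
Deletion applies to /ð/, /g/, /d/.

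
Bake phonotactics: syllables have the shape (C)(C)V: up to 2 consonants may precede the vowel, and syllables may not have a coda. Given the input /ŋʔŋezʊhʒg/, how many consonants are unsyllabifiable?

The consonants /ŋ/, /h/, /ʒ/, /g/ cannot be parsed into a legal (C)(C)V syllable (no codas are permitted; onsets may contain at most 2 consonants).

4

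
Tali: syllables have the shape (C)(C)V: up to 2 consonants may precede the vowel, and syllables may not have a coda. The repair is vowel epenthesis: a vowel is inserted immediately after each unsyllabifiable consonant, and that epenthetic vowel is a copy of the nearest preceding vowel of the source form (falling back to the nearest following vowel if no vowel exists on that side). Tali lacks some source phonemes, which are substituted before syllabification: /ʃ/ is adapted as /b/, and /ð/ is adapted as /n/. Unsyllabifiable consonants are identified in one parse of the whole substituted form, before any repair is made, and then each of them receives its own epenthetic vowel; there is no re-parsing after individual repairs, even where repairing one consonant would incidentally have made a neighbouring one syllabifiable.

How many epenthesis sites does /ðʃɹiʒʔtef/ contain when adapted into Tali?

3

After substitution the input is /nbɹiʒʔtef/.
The unsyllabifiable consonants are /n/, /ʒ/, /f/; each receives one epenthetic vowel.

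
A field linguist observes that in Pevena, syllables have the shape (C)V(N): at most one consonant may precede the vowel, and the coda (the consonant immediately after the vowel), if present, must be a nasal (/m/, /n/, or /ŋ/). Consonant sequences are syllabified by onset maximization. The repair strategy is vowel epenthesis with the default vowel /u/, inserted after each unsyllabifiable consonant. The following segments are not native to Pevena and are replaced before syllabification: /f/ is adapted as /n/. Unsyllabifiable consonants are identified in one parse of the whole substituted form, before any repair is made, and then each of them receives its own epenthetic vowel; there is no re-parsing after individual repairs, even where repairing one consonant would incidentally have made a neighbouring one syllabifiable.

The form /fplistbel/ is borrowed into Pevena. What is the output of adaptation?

Substitution: /f/ → /n/, giving /nplistbel/.
Syllabifying with onset maximization leaves /n/, /p/, /s/, /t/, /l/ stranded (only a nasal (/m/, /n/, or /ŋ/) is licensed in coda position; onsets are limited to one consonant).
Epenthesis after each stranded consonant: /n/ → /nu/, /p/ → /pu/, /s/ → /su/, /t/ → /tu/, /l/ → /lu/.

nupulisutubelu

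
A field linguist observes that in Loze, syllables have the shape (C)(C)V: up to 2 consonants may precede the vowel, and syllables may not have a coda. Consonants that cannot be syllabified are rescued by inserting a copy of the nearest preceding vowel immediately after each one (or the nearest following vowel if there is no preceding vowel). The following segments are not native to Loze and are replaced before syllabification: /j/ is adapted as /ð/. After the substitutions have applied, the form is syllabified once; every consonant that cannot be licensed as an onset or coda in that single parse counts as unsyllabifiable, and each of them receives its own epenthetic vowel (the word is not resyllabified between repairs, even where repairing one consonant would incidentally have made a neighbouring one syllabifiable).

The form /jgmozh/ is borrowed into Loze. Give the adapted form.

ðogmozoho

Substitution: /j/ → /ð/, giving /ðgmozh/.
Syllabifying with onset maximization leaves /ð/, /z/, /h/ stranded (no codas are permitted; onsets may contain at most 2 consonants).
Each unlicensed consonant becomes the onset of a new syllable: /ð/ → /ðo/, /z/ → /zo/, /h/ → /ho/.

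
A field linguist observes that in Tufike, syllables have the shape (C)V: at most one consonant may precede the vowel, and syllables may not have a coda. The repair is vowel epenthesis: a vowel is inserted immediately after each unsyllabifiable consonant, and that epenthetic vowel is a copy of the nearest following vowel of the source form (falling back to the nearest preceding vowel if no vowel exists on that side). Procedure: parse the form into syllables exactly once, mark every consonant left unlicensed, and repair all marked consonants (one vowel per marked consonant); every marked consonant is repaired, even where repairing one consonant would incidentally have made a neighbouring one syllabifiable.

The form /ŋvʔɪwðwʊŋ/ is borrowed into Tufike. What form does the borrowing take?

ŋɪvɪʔɪwʊðʊwʊŋʊ

Under (C)V, the unsyllabifiable consonants are /ŋ/, /v/, /w/, /ð/, /ŋ/ (no codas are permitted; onsets are limited to one consonant).
Inserting the epenthetic vowel yields /ŋ/ → /ŋɪ/, /v/ → /vɪ/, /w/ → /wʊ/, /ð/ → /ðʊ/, /ŋ/ → /ŋʊ/.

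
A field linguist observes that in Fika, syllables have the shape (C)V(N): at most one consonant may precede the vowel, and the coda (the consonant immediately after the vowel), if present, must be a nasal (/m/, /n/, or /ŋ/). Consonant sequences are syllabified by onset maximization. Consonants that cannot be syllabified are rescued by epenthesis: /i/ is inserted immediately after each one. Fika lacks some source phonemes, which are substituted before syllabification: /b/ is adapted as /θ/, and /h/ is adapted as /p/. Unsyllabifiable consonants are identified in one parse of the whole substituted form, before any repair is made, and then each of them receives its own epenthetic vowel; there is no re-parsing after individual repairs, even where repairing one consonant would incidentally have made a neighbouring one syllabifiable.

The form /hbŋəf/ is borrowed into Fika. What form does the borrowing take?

Substitution: /h/ → /p/, /b/ → /θ/, giving /pθŋəf/.
The consonants /p/, /θ/, /f/ cannot be parsed into a legal (C)V(N) syllable (only a nasal (/m/, /n/, or /ŋ/) is licensed in coda position; onsets are limited to one consonant).
Inserting the epenthetic vowel yields /p/ → /pi/, /θ/ → /θi/, /f/ → /fi/.

piθiŋəfi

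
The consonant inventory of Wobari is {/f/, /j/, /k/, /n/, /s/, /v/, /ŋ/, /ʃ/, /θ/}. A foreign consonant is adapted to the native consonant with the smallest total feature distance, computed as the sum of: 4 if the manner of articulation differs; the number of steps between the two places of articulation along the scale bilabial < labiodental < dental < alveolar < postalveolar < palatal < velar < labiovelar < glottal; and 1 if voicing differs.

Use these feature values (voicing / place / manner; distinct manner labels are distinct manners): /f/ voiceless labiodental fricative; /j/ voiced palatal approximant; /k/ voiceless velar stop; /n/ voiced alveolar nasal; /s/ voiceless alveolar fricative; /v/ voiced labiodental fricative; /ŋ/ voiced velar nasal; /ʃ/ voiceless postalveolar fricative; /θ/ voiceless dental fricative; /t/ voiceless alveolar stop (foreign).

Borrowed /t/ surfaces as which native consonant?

/k/ is closest: same manner (stop), place distance 3 (alveolar→velar), same voicing; total 3. Next closest is /s/ at distance 4.

k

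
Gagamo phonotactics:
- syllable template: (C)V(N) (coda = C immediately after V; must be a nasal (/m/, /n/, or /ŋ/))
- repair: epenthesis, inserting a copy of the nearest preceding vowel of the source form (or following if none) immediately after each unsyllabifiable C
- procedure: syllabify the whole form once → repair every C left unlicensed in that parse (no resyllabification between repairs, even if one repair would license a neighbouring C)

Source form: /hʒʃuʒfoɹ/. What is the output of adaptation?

huʒuʃuʒufoɹo

Under (C)V(N), the unsyllabifiable consonants are /h/, /ʒ/, /ʒ/, /ɹ/ (only a nasal (/m/, /n/, or /ŋ/) is licensed in coda position; onsets are limited to one consonant).
Inserting the epenthetic vowel yields /h/ → /hu/, /ʒ/ → /ʒu/, /ʒ/ → /ʒu/, /ɹ/ → /ɹo/.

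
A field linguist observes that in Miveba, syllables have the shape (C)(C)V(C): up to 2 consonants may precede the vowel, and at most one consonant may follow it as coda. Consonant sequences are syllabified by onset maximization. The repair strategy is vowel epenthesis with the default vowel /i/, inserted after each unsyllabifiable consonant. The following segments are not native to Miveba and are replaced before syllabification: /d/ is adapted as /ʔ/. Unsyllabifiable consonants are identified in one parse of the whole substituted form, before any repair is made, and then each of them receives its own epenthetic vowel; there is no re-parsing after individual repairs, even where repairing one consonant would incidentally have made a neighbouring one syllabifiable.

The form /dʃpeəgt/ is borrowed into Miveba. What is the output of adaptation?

Substitution: /d/ → /ʔ/, giving /ʔʃpeəgt/.
The consonants /ʔ/, /t/ cannot be parsed into a legal (C)(C)V(C) syllable (at most one coda consonant is licensed; onsets may contain at most 2 consonants).
Inserting the epenthetic vowel yields /ʔ/ → /ʔi/, /t/ → /ti/.

ʔiʃpeəgti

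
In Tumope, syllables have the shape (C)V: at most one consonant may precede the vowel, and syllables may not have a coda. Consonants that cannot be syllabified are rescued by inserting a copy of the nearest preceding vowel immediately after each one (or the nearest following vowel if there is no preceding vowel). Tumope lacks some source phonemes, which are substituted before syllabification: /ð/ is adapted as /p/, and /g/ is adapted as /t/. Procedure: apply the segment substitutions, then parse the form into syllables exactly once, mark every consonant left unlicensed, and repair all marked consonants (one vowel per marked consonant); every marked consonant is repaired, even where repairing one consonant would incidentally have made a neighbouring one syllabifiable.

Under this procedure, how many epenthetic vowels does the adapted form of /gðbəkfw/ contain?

After substitution the input is /tpbəkfw/.
The unsyllabifiable consonants are /t/, /p/, /k/, /f/, /w/; each receives one epenthetic vowel.

5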